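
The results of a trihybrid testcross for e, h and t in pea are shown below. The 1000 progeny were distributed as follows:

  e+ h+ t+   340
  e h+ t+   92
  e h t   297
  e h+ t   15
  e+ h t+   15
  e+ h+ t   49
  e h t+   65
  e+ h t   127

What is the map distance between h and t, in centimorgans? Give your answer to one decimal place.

14.4 centimorgans

The two most frequent reciprocal classes, e h t and e+ h+ t+, are the parental types, so the F1 was e h t / e+ h+ t+.
The two rarest classes, e h+ t and e+ h t+, are the double crossovers. Comparing them with the parentals, only the h allele has switched, so h is the middle locus and the order is e – h – t.
Crossovers in the h–t interval produce the single-crossover classes e h t+ and e+ h+ t (65 + 49 = 114) plus the double crossovers (30).
RF(h–t) = (114 + 30) / 1000 = 144/1000 = 0.1440 → 14.4 centimorgans.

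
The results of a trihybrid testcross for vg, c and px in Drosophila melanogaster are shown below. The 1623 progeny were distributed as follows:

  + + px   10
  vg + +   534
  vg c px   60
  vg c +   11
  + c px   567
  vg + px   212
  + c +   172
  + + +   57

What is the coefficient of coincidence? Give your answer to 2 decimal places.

The two most frequent reciprocal classes, vg + + and + c px, are the parental types, so the F1 was vg + + / + c px.
The two rarest classes, vg c + and + + px, are the double crossovers. Comparing them with the parentals, only the c allele has switched, so c is the middle locus and the order is vg – c – px.
vg–c: (117 + 21)/1623 = 0.0850; c–px: (384 + 21)/1623 = 0.2495.
Expected DCO frequency = 0.0850 × 0.2495 ≈ 0.02121; observed = 21/1623 ≈ 0.01294.
Coefficient of coincidence = 0.01294/0.02121 ≈ 0.61.

0.61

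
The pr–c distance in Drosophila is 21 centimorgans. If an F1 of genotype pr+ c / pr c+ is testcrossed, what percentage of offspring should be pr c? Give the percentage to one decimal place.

A map distance of 21 centimorgans corresponds to a recombination frequency of 0.210.
The F1 is pr+ c / pr c+, so pr c is a recombinant gamete class with expected frequency r/2 = 0.210/2 = 0.1050.
That is 0.1050 = 10.5% of the progeny.

10.5%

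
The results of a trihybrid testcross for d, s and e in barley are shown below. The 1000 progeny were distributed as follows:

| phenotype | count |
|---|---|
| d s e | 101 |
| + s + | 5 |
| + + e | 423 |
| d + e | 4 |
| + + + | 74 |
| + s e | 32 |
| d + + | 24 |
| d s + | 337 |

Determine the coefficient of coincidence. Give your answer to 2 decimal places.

0.75

The two most frequent reciprocal classes, d s + and + + e, are the parental types, so the F1 was d s + / + + e.
The two rarest classes, + s + and d + e, are the double crossovers. Comparing them with the parentals, only the d allele has switched, so d is the middle locus and the order is e – d – s.
e–d: (175 + 9)/1000 = 0.1840; d–s: (56 + 9)/1000 = 0.0650.
Expected DCO frequency = 0.1840 × 0.0650 ≈ 0.01196; observed = 9/1000 ≈ 0.00900.
Coefficient of coincidence = 0.00900/0.01196 ≈ 0.75.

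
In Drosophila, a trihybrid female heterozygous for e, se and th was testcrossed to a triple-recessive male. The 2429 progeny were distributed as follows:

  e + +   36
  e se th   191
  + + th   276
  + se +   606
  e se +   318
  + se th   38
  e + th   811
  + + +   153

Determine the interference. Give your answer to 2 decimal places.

The two most frequent reciprocal classes, + se + and e + th, are the parental types, so the F1 was + se + / e + th.
The two rarest classes, + se th and e + +, are the double crossovers. Comparing them with the parentals, only the th allele has switched, so th is the middle locus and the order is se – th – e.
se–th: (344 + 74)/2429 = 0.1721; th–e: (594 + 74)/2429 = 0.2750.
Expected DCO frequency = 0.1721 × 0.2750 ≈ 0.04733; observed = 74/2429 ≈ 0.03047.
Coefficient of coincidence = 0.03047/0.04733 ≈ 0.64; interference = 1 − 0.64 = 0.36.

0.36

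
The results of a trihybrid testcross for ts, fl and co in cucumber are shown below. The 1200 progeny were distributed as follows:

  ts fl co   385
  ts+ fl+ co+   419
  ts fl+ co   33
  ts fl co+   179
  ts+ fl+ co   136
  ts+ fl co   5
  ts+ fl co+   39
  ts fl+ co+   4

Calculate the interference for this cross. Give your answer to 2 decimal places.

The two most frequent reciprocal classes, ts+ fl+ co+ and ts fl co, are the parental types, so the F1 was ts+ fl+ co+ / ts fl co.
The two rarest classes, ts fl+ co+ and ts+ fl co, are the double crossovers. Comparing them with the parentals, only the ts allele has switched, so ts is the middle locus and the order is co – ts – fl.
co–ts: (315 + 9)/1200 = 0.2700; ts–fl: (72 + 9)/1200 = 0.0675.
Expected DCO frequency = 0.2700 × 0.0675 ≈ 0.01823; observed = 9/1200 ≈ 0.00750.
Coefficient of coincidence = 0.00750/0.01823 ≈ 0.41; interference = 1 − 0.41 = 0.59.

0.59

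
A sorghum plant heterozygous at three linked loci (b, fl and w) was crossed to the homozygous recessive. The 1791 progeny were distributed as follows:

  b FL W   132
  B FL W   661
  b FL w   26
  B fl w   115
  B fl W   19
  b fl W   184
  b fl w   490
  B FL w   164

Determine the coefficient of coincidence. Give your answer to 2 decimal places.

0.70

The two most frequent reciprocal classes, B FL W and b fl w, are the parental types, so the F1 was B FL W / b fl w.
The two rarest classes, B fl W and b FL w, are the double crossovers. Comparing them with the parentals, only the fl allele has switched, so fl is the middle locus and the order is b – fl – w.
b–fl: (247 + 45)/1791 = 0.1630; fl–w: (348 + 45)/1791 = 0.2194.
Expected DCO frequency = 0.1630 × 0.2194 ≈ 0.03576; observed = 45/1791 ≈ 0.02513.
Coefficient of coincidence = 0.02513/0.03576 ≈ 0.70.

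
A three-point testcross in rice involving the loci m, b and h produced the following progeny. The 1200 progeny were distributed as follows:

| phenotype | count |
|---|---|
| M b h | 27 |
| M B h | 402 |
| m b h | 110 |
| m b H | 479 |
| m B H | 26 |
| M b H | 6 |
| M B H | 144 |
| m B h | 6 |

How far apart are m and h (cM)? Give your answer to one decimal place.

The two most frequent reciprocal classes, M B h and m b H, are the parental types, so the F1 was M B h / m b H.
The two rarest classes, m B h and M b H, are the double crossovers. Comparing them with the parentals, only the m allele has switched, so m is the middle locus and the order is h – m – b.
Crossovers in the h–m interval produce the single-crossover classes M B H and m b h (144 + 110 = 254) plus the double crossovers (12).
RF(h–m) = (254 + 12) / 1200 = 266/1200 = 0.2217 → 22.2 cM.

22.2 cM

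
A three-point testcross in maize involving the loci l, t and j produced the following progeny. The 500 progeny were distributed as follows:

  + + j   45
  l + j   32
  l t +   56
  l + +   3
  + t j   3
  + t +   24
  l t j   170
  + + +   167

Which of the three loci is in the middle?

The two most frequent reciprocal classes, l t j and + + +, are the parental types, so the F1 was l t j / + + +.
The two rarest classes, + t j and l + +, are the double crossovers. Comparing them with the parentals, only the l allele has switched, so l is the middle locus and the order is j – l – t.

l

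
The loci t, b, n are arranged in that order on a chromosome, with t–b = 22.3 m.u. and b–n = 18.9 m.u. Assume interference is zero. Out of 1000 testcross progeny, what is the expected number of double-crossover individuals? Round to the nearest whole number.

Map distances give recombination frequencies of 0.223 and 0.189 for the two intervals.
With no interference, expected double-crossover frequency = 0.223 × 0.189 = 0.04215.
Expected number = 0.04215 × 1000 = 42.15 ≈ 42.

42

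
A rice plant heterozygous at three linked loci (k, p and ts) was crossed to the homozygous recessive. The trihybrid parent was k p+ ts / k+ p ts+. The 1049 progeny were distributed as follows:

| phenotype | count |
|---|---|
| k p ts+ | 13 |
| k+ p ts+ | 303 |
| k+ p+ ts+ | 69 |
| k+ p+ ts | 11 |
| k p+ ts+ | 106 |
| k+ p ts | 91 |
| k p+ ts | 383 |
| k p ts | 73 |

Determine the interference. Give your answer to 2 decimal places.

The two rarest classes, k+ p+ ts and k p ts+, are the double crossovers. Comparing them with the parentals, only the k allele has switched, so k is the middle locus and the order is ts – k – p.
ts–k: (197 + 24)/1049 = 0.2107; k–p: (142 + 24)/1049 = 0.1582.
Expected DCO frequency = 0.2107 × 0.1582 ≈ 0.03333; observed = 24/1049 ≈ 0.02288.
Coefficient of coincidence = 0.02288/0.03333 ≈ 0.69; interference = 1 − 0.69 = 0.31.

0.31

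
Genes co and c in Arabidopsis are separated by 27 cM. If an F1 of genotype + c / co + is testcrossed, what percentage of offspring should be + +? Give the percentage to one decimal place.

A map distance of 27 cM corresponds to a recombination frequency of 0.270.
The F1 is + c / co +, so + + is a recombinant gamete class with expected frequency r/2 = 0.270/2 = 0.1350.
That is 0.1350 = 13.5% of the progeny.

13.5%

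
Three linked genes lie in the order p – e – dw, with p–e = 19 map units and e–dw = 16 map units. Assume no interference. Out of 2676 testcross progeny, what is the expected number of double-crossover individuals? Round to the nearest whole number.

81

Map distances give recombination frequencies of 0.190 and 0.160 for the two intervals.
With no interference, expected double-crossover frequency = 0.190 × 0.160 = 0.03040.
Expected number = 0.03040 × 2676 = 81.35 ≈ 81.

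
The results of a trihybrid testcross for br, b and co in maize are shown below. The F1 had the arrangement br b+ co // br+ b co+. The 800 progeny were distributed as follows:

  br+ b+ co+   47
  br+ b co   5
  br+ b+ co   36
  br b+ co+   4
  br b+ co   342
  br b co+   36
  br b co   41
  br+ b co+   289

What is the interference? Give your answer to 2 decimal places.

0.08

The two rarest classes, br b+ co+ and br+ b co, are the double crossovers. Comparing them with the parentals, only the co allele has switched, so co is the middle locus and the order is b – co – br.
b–co: (88 + 9)/800 = 0.1212; co–br: (72 + 9)/800 = 0.1013.
Expected DCO frequency = 0.1212 × 0.1013 ≈ 0.01228; observed = 9/800 ≈ 0.01125.
Coefficient of coincidence = 0.01125/0.01228 ≈ 0.92; interference = 1 − 0.92 = 0.08.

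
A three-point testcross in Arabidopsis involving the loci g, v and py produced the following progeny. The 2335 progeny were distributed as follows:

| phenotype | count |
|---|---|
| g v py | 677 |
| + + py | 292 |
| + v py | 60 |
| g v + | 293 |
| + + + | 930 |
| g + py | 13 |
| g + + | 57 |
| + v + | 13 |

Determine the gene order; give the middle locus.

v

The two most frequent reciprocal classes, g v py and + + +, are the parental types, so the F1 was g v py / + + +.
The two rarest classes, g + py and + v +, are the double crossovers. Comparing them with the parentals, only the v allele has switched, so v is the middle locus and the order is g – v – py.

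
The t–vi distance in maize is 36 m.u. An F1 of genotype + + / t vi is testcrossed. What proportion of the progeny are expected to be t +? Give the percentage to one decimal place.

18.0%

A map distance of 36 m.u. corresponds to a recombination frequency of 0.360.
The F1 is + + / t vi, so t + is a recombinant gamete class with expected frequency r/2 = 0.360/2 = 0.1800.
That is 0.1800 = 18.0% of the progeny.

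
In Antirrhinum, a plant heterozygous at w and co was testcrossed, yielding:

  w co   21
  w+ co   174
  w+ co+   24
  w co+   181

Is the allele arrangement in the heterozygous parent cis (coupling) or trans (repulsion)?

The two most frequent classes are w+ co (174) and w co+ (181); these are the parental (non-recombinant) types.
So the F1 carried w+ co on one chromosome and w co+ on the other — the recessive alleles are on opposite chromosomes (trans / repulsion).

trans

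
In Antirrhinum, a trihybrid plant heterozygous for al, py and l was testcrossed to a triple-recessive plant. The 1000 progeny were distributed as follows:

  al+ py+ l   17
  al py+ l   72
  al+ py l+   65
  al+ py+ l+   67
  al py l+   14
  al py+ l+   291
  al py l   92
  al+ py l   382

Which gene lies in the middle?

The two most frequent reciprocal classes, al py+ l+ and al+ py l, are the parental types, so the F1 was al py+ l+ / al+ py l.
The two rarest classes, al py l+ and al+ py+ l, are the double crossovers. Comparing them with the parentals, only the py allele has switched, so py is the middle locus and the order is l – py – al.

py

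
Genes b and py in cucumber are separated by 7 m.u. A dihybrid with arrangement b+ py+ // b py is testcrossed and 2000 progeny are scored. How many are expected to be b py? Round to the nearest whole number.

930

A map distance of 7 m.u. corresponds to a recombination frequency of 0.070.
The F1 is b+ py+ / b py, so b py is a parental gamete class with expected frequency (1 − r)/2 = 0.930/2 = 0.4650.
Expected number = 0.4650 × 2000 = 930.00 ≈ 930.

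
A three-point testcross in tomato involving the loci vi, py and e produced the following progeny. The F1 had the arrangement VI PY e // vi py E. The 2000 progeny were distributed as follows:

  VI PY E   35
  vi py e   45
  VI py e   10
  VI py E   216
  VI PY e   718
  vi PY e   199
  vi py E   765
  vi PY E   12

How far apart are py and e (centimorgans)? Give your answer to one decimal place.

5.1 centimorgans

The two rarest classes, VI py e and vi PY E, are the double crossovers. Comparing them with the parentals, only the py allele has switched, so py is the middle locus and the order is e – py – vi.
Crossovers in the e–py interval produce the single-crossover classes VI PY E and vi py e (35 + 45 = 80) plus the double crossovers (22).
RF(e–py) = (80 + 22) / 2000 = 102/2000 = 0.0510 → 5.1 centimorgans.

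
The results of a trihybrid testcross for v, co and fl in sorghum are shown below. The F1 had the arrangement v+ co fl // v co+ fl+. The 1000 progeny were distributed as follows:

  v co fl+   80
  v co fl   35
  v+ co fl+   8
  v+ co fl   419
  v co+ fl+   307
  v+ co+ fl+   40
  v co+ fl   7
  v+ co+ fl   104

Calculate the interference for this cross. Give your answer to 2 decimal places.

0.16

The two rarest classes, v+ co fl+ and v co+ fl, are the double crossovers. Comparing them with the parentals, only the fl allele has switched, so fl is the middle locus and the order is co – fl – v.
co–fl: (184 + 15)/1000 = 0.1990; fl–v: (75 + 15)/1000 = 0.0900.
Expected DCO frequency = 0.1990 × 0.0900 ≈ 0.01791; observed = 15/1000 ≈ 0.01500.
Coefficient of coincidence = 0.01500/0.01791 ≈ 0.84; interference = 1 − 0.84 = 0.16.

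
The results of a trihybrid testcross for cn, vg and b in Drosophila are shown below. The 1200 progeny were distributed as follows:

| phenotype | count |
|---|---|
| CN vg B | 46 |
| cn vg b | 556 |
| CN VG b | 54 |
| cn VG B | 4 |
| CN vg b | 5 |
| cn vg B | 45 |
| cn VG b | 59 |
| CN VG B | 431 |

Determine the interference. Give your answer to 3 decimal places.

The two most frequent reciprocal classes, CN VG B and cn vg b, are the parental types, so the F1 was CN VG B / cn vg b.
The two rarest classes, cn VG B and CN vg b, are the double crossovers. Comparing them with the parentals, only the cn allele has switched, so cn is the middle locus and the order is vg – cn – b.
vg–cn: (105 + 9)/1200 = 0.0950; cn–b: (99 + 9)/1200 = 0.0900.
Expected DCO frequency = 0.0950 × 0.0900 ≈ 0.00855; observed = 9/1200 ≈ 0.00750.
Coefficient of coincidence = 0.00750/0.00855 ≈ 0.877; interference = 1 − 0.877 = 0.123.

0.123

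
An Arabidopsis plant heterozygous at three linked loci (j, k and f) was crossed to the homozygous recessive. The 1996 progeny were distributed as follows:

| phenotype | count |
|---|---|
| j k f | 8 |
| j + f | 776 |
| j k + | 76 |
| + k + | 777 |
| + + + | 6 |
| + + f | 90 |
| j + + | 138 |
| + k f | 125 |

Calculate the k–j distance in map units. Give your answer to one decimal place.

9.0 map units

The two most frequent reciprocal classes, + k + and j + f, are the parental types, so the F1 was + k + / j + f.
The two rarest classes, + + + and j k f, are the double crossovers. Comparing them with the parentals, only the k allele has switched, so k is the middle locus and the order is f – k – j.
Crossovers in the k–j interval produce the single-crossover classes j k + and + + f (76 + 90 = 166) plus the double crossovers (14).
RF(k–j) = (166 + 14) / 1996 = 180/1996 = 0.0902 → 9.0 map units.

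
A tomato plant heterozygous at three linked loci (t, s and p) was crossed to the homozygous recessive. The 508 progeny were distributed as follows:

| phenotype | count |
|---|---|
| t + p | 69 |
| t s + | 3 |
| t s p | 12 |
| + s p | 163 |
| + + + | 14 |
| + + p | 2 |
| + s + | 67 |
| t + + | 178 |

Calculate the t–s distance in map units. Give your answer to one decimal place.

The two most frequent reciprocal classes, t + + and + s p, are the parental types, so the F1 was t + + / + s p.
The two rarest classes, t s + and + + p, are the double crossovers. Comparing them with the parentals, only the s allele has switched, so s is the middle locus and the order is p – s – t.
Crossovers in the s–t interval produce the single-crossover classes + + + and t s p (14 + 12 = 26) plus the double crossovers (5).
RF(s–t) = (26 + 5) / 508 = 31/508 = 0.0610 → 6.1 map units.

6.1 map units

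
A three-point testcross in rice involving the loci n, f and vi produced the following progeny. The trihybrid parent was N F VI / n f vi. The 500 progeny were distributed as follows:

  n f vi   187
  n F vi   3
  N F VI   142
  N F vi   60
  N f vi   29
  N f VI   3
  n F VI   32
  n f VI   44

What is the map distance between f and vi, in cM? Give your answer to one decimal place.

The two rarest classes, N f VI and n F vi, are the double crossovers. Comparing them with the parentals, only the f allele has switched, so f is the middle locus and the order is vi – f – n.
Crossovers in the vi–f interval produce the single-crossover classes N F vi and n f VI (60 + 44 = 104) plus the double crossovers (6).
RF(vi–f) = (104 + 6) / 500 = 110/500 = 0.2200 → 22.0 cM.

22.0 cM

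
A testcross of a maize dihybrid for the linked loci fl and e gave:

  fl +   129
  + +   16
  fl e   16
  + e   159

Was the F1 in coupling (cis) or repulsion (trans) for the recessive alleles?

The two most frequent classes are + e (159) and fl + (129); these are the parental (non-recombinant) types.
So the F1 carried + e on one chromosome and fl + on the other — the recessive alleles are on opposite chromosomes (trans / repulsion).

trans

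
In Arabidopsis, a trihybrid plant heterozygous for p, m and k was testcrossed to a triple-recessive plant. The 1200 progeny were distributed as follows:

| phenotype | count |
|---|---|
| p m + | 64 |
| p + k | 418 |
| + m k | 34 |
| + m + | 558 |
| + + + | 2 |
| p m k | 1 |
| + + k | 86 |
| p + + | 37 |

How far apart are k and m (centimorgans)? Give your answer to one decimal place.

6.2 centimorgans

The two most frequent reciprocal classes, p + k and + m +, are the parental types, so the F1 was p + k / + m +.
The two rarest classes, p m k and + + +, are the double crossovers. Comparing them with the parentals, only the m allele has switched, so m is the middle locus and the order is k – m – p.
Crossovers in the k–m interval produce the single-crossover classes p + + and + m k (37 + 34 = 71) plus the double crossovers (3).
RF(k–m) = (71 + 3) / 1200 = 74/1200 = 0.0617 → 6.2 centimorgans.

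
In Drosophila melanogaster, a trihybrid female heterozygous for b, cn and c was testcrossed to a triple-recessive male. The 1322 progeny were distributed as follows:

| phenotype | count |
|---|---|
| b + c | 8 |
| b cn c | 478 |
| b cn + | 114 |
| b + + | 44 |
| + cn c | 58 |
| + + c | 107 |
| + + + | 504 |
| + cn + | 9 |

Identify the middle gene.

cn

The two most frequent reciprocal classes, + + + and b cn c, are the parental types, so the F1 was + + + / b cn c.
The two rarest classes, + cn + and b + c, are the double crossovers. Comparing them with the parentals, only the cn allele has switched, so cn is the middle locus and the order is c – cn – b.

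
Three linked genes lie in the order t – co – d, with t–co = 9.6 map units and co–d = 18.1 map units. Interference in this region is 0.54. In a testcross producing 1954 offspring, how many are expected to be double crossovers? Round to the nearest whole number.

16

Map distances give recombination frequencies of 0.096 and 0.181 for the two intervals.
With interference 0.54 (so coincidence = 0.46), expected double-crossover frequency = 0.096 × 0.181 × 0.46 = 0.00799.
Expected number = 0.00799 × 1954 = 15.62 ≈ 16.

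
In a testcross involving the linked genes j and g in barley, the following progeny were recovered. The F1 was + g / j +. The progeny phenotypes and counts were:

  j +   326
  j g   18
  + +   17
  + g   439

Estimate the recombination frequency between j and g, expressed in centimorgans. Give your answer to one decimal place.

The recombinant classes are + + and j g: 17 + 18 = 35.
Recombination frequency = 35/800 = 0.0437 ≈ 4.4%, i.e. 4.4 centimorgans.

4.4 centimorgans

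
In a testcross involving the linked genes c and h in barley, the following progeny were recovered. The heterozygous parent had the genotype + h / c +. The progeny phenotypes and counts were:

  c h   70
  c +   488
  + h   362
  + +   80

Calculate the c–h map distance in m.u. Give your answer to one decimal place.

15.0 m.u.

The recombinant classes are + + and c h: 80 + 70 = 150.
Recombination frequency = 150/1000 = 0.1500 ≈ 15.0%, i.e. 15.0 m.u.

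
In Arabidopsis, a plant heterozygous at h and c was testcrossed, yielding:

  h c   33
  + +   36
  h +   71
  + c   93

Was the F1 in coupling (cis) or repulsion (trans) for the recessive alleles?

The two most frequent classes are + c (93) and h + (71); these are the parental (non-recombinant) types.
So the F1 carried + c on one chromosome and h + on the other — the recessive alleles are on opposite chromosomes (trans / repulsion).

trans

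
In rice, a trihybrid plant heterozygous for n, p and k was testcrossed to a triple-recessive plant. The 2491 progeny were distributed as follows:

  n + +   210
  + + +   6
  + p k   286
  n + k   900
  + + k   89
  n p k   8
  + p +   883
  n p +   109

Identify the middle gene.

p

The two most frequent reciprocal classes, + p + and n + k, are the parental types, so the F1 was + p + / n + k.
The two rarest classes, + + + and n p k, are the double crossovers. Comparing them with the parentals, only the p allele has switched, so p is the middle locus and the order is n – p – k.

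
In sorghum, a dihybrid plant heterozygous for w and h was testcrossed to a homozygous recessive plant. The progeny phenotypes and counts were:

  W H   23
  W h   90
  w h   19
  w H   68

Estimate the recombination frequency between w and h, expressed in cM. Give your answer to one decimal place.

The two most frequent classes, W h (90) and w H (68), are the parental types, so the F1 was W h / w H.
The recombinant classes are W H and w h: 23 + 19 = 42.
Recombination frequency = 42/200 = 0.2100 ≈ 21.0%, i.e. 21.0 cM.

21.0 cM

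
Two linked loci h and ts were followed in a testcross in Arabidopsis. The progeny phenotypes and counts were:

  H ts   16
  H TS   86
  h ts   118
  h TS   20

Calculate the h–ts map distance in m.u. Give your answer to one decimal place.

15.0 m.u.

The two most frequent classes, H TS (86) and h ts (118), are the parental types, so the F1 was H TS / h ts.
The recombinant classes are H ts and h TS: 16 + 20 = 36.
Recombination frequency = 36/240 = 0.1500 ≈ 15.0%, i.e. 15.0 m.u.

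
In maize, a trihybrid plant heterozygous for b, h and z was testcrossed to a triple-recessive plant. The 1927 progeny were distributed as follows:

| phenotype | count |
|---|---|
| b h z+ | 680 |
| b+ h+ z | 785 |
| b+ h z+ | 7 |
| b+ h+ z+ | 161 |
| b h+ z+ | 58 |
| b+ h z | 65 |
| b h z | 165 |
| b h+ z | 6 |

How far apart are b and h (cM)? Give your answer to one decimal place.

The two most frequent reciprocal classes, b+ h+ z and b h z+, are the parental types, so the F1 was b+ h+ z / b h z+.
The two rarest classes, b h+ z and b+ h z+, are the double crossovers. Comparing them with the parentals, only the b allele has switched, so b is the middle locus and the order is z – b – h.
Crossovers in the b–h interval produce the single-crossover classes b+ h z and b h+ z+ (65 + 58 = 123) plus the double crossovers (13).
RF(b–h) = (123 + 13) / 1927 = 136/1927 = 0.0706 → 7.1 cM.

7.1 cM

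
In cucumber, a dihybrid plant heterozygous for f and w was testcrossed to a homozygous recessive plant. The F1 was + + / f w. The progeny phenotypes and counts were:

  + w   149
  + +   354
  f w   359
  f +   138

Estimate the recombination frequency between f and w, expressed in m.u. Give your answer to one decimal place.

28.7 m.u.

The recombinant classes are + w and f +: 149 + 138 = 287.
Recombination frequency = 287/1000 = 0.2870 ≈ 28.7%, i.e. 28.7 m.u.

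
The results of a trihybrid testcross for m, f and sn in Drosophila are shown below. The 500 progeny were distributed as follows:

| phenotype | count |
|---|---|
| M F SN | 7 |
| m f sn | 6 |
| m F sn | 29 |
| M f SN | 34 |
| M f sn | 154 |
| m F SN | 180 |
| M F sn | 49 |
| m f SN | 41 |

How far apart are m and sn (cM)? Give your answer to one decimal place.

15.2 cM

The two most frequent reciprocal classes, m F SN and M f sn, are the parental types, so the F1 was m F SN / M f sn.
The two rarest classes, M F SN and m f sn, are the double crossovers. Comparing them with the parentals, only the m allele has switched, so m is the middle locus and the order is sn – m – f.
Crossovers in the sn–m interval produce the single-crossover classes m F sn and M f SN (29 + 34 = 63) plus the double crossovers (13).
RF(sn–m) = (63 + 13) / 500 = 76/500 = 0.1520 → 15.2 cM.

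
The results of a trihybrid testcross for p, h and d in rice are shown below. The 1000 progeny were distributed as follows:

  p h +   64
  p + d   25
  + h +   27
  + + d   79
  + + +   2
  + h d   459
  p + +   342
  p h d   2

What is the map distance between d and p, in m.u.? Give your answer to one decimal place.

5.6 m.u.

The two most frequent reciprocal classes, + h d and p + +, are the parental types, so the F1 was + h d / p + +.
The two rarest classes, p h d and + + +, are the double crossovers. Comparing them with the parentals, only the p allele has switched, so p is the middle locus and the order is h – p – d.
Crossovers in the p–d interval produce the single-crossover classes + h + and p + d (27 + 25 = 52) plus the double crossovers (4).
RF(p–d) = (52 + 4) / 1000 = 56/1000 = 0.0560 → 5.6 m.u.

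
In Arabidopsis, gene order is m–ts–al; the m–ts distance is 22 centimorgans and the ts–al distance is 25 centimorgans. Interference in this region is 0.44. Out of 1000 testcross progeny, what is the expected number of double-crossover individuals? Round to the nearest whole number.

Map distances give recombination frequencies of 0.220 and 0.250 for the two intervals.
With interference 0.44 (so coincidence = 0.56), expected double-crossover frequency = 0.220 × 0.250 × 0.56 = 0.03080.
Expected number = 0.03080 × 1000 = 30.80 ≈ 31.

31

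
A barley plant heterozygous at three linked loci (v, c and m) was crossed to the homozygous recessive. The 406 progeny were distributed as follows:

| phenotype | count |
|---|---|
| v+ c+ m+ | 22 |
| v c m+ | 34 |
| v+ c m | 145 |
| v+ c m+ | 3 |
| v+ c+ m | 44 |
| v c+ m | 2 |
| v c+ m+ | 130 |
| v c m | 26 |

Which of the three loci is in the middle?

m

The two most frequent reciprocal classes, v c+ m+ and v+ c m, are the parental types, so the F1 was v c+ m+ / v+ c m.
The two rarest classes, v c+ m and v+ c m+, are the double crossovers. Comparing them with the parentals, only the m allele has switched, so m is the middle locus and the order is c – m – v.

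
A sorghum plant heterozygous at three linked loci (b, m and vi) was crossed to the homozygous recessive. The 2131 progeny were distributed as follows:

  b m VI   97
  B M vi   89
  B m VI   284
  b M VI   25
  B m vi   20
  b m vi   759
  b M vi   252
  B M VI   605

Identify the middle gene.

The two most frequent reciprocal classes, b m vi and B M VI, are the parental types, so the F1 was b m vi / B M VI.
The two rarest classes, B m vi and b M VI, are the double crossovers. Comparing them with the parentals, only the b allele has switched, so b is the middle locus and the order is vi – b – m.

b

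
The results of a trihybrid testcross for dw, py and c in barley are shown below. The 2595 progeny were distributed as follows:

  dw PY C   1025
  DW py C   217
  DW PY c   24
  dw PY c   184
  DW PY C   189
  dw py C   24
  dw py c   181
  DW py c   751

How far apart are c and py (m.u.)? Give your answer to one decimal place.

17.3 m.u.

The two most frequent reciprocal classes, dw PY C and DW py c, are the parental types, so the F1 was dw PY C / DW py c.
The two rarest classes, dw py C and DW PY c, are the double crossovers. Comparing them with the parentals, only the py allele has switched, so py is the middle locus and the order is dw – py – c.
Crossovers in the py–c interval produce the single-crossover classes dw PY c and DW py C (184 + 217 = 401) plus the double crossovers (48).
RF(py–c) = (401 + 48) / 2595 = 449/2595 = 0.1730 → 17.3 m.u.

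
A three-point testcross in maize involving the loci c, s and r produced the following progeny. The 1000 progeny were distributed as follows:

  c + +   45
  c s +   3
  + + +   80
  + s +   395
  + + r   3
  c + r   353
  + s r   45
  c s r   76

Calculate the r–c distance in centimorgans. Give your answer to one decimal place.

The two most frequent reciprocal classes, c + r and + s +, are the parental types, so the F1 was c + r / + s +.
The two rarest classes, + + r and c s +, are the double crossovers. Comparing them with the parentals, only the c allele has switched, so c is the middle locus and the order is s – c – r.
Crossovers in the c–r interval produce the single-crossover classes c + + and + s r (45 + 45 = 90) plus the double crossovers (6).
RF(c–r) = (90 + 6) / 1000 = 96/1000 = 0.0960 → 9.6 centimorgans.

9.6 centimorgans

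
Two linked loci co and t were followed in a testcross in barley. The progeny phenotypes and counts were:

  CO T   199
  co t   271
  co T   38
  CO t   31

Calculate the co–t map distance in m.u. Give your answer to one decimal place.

12.8 m.u.

The two most frequent classes, CO T (199) and co t (271), are the parental types, so the F1 was CO T / co t.
The recombinant classes are CO t and co T: 31 + 38 = 69.
Recombination frequency = 69/539 = 0.1280 ≈ 12.8%, i.e. 12.8 m.u.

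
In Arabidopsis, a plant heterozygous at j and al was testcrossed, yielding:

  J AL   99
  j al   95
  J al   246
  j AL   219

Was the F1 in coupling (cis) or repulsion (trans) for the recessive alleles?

The two most frequent classes are J al (246) and j AL (219); these are the parental (non-recombinant) types.
So the F1 carried J al on one chromosome and j AL on the other — the recessive alleles are on opposite chromosomes (trans / repulsion).

trans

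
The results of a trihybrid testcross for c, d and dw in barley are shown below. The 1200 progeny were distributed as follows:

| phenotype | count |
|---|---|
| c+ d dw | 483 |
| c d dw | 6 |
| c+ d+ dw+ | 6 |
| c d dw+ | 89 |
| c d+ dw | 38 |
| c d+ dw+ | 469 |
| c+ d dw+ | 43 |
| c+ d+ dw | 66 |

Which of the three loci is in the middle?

The two most frequent reciprocal classes, c+ d dw and c d+ dw+, are the parental types, so the F1 was c+ d dw / c d+ dw+.
The two rarest classes, c d dw and c+ d+ dw+, are the double crossovers. Comparing them with the parentals, only the c allele has switched, so c is the middle locus and the order is dw – c – d.

c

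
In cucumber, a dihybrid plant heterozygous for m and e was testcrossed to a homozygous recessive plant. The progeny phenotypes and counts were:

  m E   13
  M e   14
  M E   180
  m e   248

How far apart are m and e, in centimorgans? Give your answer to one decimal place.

5.9 centimorgans

The two most frequent classes, M E (180) and m e (248), are the parental types, so the F1 was M E / m e.
The recombinant classes are M e and m E: 14 + 13 = 27.
Recombination frequency = 27/455 = 0.0593 ≈ 5.9%, i.e. 5.9 centimorgans.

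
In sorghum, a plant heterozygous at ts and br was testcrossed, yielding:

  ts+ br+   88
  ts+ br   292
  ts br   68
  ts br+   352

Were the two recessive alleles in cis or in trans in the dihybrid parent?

trans

The two most frequent classes are ts+ br (292) and ts br+ (352); these are the parental (non-recombinant) types.
So the F1 carried ts+ br on one chromosome and ts br+ on the other — the recessive alleles are on opposite chromosomes (trans / repulsion).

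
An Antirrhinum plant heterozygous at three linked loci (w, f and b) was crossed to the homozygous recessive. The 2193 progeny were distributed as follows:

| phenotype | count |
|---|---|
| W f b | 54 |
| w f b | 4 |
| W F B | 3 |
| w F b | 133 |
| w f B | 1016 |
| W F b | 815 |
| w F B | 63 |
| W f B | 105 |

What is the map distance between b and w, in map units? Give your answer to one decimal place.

11.2 map units

The two most frequent reciprocal classes, W F b and w f B, are the parental types, so the F1 was W F b / w f B.
The two rarest classes, W F B and w f b, are the double crossovers. Comparing them with the parentals, only the b allele has switched, so b is the middle locus and the order is w – b – f.
Crossovers in the w–b interval produce the single-crossover classes w F b and W f B (133 + 105 = 238) plus the double crossovers (7).
RF(w–b) = (238 + 7) / 2193 = 245/2193 = 0.1117 → 11.2 map units.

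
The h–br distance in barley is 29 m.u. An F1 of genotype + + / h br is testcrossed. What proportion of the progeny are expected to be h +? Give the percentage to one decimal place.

A map distance of 29 m.u. corresponds to a recombination frequency of 0.290.
The F1 is + + / h br, so h + is a recombinant gamete class with expected frequency r/2 = 0.290/2 = 0.1450.
That is 0.1450 = 14.5% of the progeny.

14.5%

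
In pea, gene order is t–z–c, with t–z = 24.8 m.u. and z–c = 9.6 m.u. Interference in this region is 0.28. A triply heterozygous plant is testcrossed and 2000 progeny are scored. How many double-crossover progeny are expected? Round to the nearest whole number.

Map distances give recombination frequencies of 0.248 and 0.096 for the two intervals.
With interference 0.28 (so coincidence = 0.72), expected double-crossover frequency = 0.248 × 0.096 × 0.72 = 0.01714.
Expected number = 0.01714 × 2000 = 34.28 ≈ 34.

34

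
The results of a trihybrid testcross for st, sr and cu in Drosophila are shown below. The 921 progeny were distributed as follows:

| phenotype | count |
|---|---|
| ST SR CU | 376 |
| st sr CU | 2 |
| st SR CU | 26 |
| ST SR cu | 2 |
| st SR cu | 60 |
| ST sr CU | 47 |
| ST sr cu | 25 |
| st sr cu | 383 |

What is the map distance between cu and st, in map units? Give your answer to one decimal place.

6.0 map units

The two most frequent reciprocal classes, st sr cu and ST SR CU, are the parental types, so the F1 was st sr cu / ST SR CU.
The two rarest classes, st sr CU and ST SR cu, are the double crossovers. Comparing them with the parentals, only the cu allele has switched, so cu is the middle locus and the order is sr – cu – st.
Crossovers in the cu–st interval produce the single-crossover classes ST sr cu and st SR CU (25 + 26 = 51) plus the double crossovers (4).
RF(cu–st) = (51 + 4) / 921 = 55/921 = 0.0597 → 6.0 map units.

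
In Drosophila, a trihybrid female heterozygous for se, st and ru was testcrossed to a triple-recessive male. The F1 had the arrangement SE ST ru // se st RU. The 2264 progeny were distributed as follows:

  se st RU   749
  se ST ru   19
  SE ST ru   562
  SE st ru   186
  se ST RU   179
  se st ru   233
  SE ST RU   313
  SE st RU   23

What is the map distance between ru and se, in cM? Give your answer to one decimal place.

26.0 cM

The two rarest classes, se ST ru and SE st RU, are the double crossovers. Comparing them with the parentals, only the se allele has switched, so se is the middle locus and the order is st – se – ru.
Crossovers in the se–ru interval produce the single-crossover classes SE ST RU and se st ru (313 + 233 = 546) plus the double crossovers (42).
RF(se–ru) = (546 + 42) / 2264 = 588/2264 = 0.2597 → 26.0 cM.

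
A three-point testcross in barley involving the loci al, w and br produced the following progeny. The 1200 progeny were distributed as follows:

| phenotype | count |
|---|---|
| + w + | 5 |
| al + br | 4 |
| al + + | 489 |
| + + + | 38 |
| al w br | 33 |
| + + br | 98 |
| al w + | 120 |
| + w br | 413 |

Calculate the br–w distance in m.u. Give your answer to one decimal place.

18.9 m.u.

The two most frequent reciprocal classes, al + + and + w br, are the parental types, so the F1 was al + + / + w br.
The two rarest classes, al + br and + w +, are the double crossovers. Comparing them with the parentals, only the br allele has switched, so br is the middle locus and the order is w – br – al.
Crossovers in the w–br interval produce the single-crossover classes al w + and + + br (120 + 98 = 218) plus the double crossovers (9).
RF(w–br) = (218 + 9) / 1200 = 227/1200 = 0.1892 → 18.9 m.u.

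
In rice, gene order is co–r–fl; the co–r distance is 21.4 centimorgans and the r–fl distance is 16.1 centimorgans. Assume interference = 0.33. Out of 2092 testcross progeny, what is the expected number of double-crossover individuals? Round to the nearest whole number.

48

Map distances give recombination frequencies of 0.214 and 0.161 for the two intervals.
With interference 0.33 (so coincidence = 0.67), expected double-crossover frequency = 0.214 × 0.161 × 0.67 = 0.02308.
Expected number = 0.02308 × 2092 = 48.29 ≈ 48.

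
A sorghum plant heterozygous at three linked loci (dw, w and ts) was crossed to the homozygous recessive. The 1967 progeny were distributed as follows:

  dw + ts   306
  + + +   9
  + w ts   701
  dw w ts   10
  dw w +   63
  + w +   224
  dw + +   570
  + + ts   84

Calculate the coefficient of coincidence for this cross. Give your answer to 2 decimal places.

The two most frequent reciprocal classes, dw + + and + w ts, are the parental types, so the F1 was dw + + / + w ts.
The two rarest classes, + + + and dw w ts, are the double crossovers. Comparing them with the parentals, only the dw allele has switched, so dw is the middle locus and the order is ts – dw – w.
ts–dw: (530 + 19)/1967 = 0.2791; dw–w: (147 + 19)/1967 = 0.0844.
Expected DCO frequency = 0.2791 × 0.0844 ≈ 0.02356; observed = 19/1967 ≈ 0.00966.
Coefficient of coincidence = 0.00966/0.02356 ≈ 0.41.

0.41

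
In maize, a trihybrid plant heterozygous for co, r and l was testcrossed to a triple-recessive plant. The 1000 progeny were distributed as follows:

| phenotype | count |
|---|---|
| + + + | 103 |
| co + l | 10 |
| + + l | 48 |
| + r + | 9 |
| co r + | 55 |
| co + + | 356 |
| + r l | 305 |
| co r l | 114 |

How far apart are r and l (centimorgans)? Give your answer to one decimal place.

The two most frequent reciprocal classes, co + + and + r l, are the parental types, so the F1 was co + + / + r l.
The two rarest classes, co + l and + r +, are the double crossovers. Comparing them with the parentals, only the l allele has switched, so l is the middle locus and the order is r – l – co.
Crossovers in the r–l interval produce the single-crossover classes co r + and + + l (55 + 48 = 103) plus the double crossovers (19).
RF(r–l) = (103 + 19) / 1000 = 122/1000 = 0.1220 → 12.2 centimorgans.

12.2 centimorgans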